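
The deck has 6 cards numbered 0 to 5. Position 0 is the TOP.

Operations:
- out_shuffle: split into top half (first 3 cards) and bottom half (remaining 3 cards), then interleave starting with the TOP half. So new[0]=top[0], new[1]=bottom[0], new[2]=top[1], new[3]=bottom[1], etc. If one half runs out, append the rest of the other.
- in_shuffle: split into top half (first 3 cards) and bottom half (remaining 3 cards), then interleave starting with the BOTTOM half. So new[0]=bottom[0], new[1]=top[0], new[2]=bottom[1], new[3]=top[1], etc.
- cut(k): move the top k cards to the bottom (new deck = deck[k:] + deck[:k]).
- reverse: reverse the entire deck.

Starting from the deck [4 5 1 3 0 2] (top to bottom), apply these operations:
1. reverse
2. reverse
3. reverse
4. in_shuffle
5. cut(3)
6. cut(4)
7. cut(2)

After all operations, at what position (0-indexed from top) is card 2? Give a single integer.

After op 1 (reverse): [2 0 3 1 5 4]
After op 2 (reverse): [4 5 1 3 0 2]
After op 3 (reverse): [2 0 3 1 5 4]
After op 4 (in_shuffle): [1 2 5 0 4 3]
After op 5 (cut(3)): [0 4 3 1 2 5]
After op 6 (cut(4)): [2 5 0 4 3 1]
After op 7 (cut(2)): [0 4 3 1 2 5]
Card 2 is at position 4.

Answer: 4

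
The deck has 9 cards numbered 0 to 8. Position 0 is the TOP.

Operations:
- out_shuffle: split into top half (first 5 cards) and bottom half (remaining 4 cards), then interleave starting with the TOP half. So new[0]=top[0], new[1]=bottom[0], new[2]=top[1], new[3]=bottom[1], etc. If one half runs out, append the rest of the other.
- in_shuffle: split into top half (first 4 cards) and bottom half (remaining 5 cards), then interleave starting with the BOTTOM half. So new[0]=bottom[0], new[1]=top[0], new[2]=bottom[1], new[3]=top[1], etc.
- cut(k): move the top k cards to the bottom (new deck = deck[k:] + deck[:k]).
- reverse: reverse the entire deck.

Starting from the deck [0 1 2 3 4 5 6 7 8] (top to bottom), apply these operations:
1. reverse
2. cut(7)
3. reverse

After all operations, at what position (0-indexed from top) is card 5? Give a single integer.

Answer: 3

Derivation:
After op 1 (reverse): [8 7 6 5 4 3 2 1 0]
After op 2 (cut(7)): [1 0 8 7 6 5 4 3 2]
After op 3 (reverse): [2 3 4 5 6 7 8 0 1]
Card 5 is at position 3.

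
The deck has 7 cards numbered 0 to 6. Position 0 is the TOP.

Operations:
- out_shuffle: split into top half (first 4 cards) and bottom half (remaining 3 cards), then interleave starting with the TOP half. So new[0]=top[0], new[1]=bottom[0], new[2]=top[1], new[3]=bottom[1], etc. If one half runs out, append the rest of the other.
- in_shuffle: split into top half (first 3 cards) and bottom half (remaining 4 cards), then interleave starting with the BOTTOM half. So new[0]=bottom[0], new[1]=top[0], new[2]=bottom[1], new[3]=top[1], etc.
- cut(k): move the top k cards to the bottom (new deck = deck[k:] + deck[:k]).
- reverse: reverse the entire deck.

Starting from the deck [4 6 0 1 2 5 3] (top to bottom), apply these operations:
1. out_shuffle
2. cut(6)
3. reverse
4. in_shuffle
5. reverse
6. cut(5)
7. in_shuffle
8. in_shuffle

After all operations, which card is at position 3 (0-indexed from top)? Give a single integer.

After op 1 (out_shuffle): [4 2 6 5 0 3 1]
After op 2 (cut(6)): [1 4 2 6 5 0 3]
After op 3 (reverse): [3 0 5 6 2 4 1]
After op 4 (in_shuffle): [6 3 2 0 4 5 1]
After op 5 (reverse): [1 5 4 0 2 3 6]
After op 6 (cut(5)): [3 6 1 5 4 0 2]
After op 7 (in_shuffle): [5 3 4 6 0 1 2]
After op 8 (in_shuffle): [6 5 0 3 1 4 2]
Position 3: card 3.

Answer: 3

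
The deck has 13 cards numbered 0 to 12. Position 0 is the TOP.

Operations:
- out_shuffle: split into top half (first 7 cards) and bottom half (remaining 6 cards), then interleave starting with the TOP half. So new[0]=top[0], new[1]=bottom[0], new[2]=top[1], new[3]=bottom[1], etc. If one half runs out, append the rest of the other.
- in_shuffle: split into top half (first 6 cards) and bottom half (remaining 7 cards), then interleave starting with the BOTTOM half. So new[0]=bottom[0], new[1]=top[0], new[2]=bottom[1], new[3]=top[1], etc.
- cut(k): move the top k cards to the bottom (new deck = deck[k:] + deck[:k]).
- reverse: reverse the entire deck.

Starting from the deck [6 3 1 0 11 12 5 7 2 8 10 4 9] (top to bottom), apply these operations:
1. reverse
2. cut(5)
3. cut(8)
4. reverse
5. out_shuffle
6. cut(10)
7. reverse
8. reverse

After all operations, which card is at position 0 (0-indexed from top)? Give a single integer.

After op 1 (reverse): [9 4 10 8 2 7 5 12 11 0 1 3 6]
After op 2 (cut(5)): [7 5 12 11 0 1 3 6 9 4 10 8 2]
After op 3 (cut(8)): [9 4 10 8 2 7 5 12 11 0 1 3 6]
After op 4 (reverse): [6 3 1 0 11 12 5 7 2 8 10 4 9]
After op 5 (out_shuffle): [6 7 3 2 1 8 0 10 11 4 12 9 5]
After op 6 (cut(10)): [12 9 5 6 7 3 2 1 8 0 10 11 4]
After op 7 (reverse): [4 11 10 0 8 1 2 3 7 6 5 9 12]
After op 8 (reverse): [12 9 5 6 7 3 2 1 8 0 10 11 4]
Position 0: card 12.

Answer: 12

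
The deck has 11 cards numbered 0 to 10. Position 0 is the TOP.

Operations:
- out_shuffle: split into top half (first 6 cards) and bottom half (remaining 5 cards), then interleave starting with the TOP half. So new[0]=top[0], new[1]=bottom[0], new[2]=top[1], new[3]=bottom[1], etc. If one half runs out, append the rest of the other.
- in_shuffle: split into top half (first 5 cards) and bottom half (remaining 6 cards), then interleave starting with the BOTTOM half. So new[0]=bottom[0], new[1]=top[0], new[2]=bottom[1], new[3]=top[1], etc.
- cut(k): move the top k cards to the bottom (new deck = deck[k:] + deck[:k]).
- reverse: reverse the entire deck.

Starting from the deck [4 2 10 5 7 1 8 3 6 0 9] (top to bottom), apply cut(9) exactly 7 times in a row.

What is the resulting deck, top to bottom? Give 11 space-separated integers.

Answer: 6 0 9 4 2 10 5 7 1 8 3

Derivation:
After op 1 (cut(9)): [0 9 4 2 10 5 7 1 8 3 6]
After op 2 (cut(9)): [3 6 0 9 4 2 10 5 7 1 8]
After op 3 (cut(9)): [1 8 3 6 0 9 4 2 10 5 7]
After op 4 (cut(9)): [5 7 1 8 3 6 0 9 4 2 10]
After op 5 (cut(9)): [2 10 5 7 1 8 3 6 0 9 4]
After op 6 (cut(9)): [9 4 2 10 5 7 1 8 3 6 0]
After op 7 (cut(9)): [6 0 9 4 2 10 5 7 1 8 3]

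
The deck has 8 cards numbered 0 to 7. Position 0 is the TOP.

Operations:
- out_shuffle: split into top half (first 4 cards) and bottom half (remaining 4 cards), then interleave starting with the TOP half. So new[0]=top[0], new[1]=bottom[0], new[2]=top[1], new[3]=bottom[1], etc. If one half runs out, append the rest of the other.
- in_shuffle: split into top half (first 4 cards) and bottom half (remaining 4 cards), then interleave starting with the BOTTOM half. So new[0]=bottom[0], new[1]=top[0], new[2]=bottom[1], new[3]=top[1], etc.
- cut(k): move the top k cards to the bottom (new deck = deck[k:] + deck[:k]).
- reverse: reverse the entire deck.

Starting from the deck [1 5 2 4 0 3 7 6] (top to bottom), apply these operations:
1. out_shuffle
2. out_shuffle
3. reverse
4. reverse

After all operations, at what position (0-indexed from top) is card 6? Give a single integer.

Answer: 7

Derivation:
After op 1 (out_shuffle): [1 0 5 3 2 7 4 6]
After op 2 (out_shuffle): [1 2 0 7 5 4 3 6]
After op 3 (reverse): [6 3 4 5 7 0 2 1]
After op 4 (reverse): [1 2 0 7 5 4 3 6]
Card 6 is at position 7.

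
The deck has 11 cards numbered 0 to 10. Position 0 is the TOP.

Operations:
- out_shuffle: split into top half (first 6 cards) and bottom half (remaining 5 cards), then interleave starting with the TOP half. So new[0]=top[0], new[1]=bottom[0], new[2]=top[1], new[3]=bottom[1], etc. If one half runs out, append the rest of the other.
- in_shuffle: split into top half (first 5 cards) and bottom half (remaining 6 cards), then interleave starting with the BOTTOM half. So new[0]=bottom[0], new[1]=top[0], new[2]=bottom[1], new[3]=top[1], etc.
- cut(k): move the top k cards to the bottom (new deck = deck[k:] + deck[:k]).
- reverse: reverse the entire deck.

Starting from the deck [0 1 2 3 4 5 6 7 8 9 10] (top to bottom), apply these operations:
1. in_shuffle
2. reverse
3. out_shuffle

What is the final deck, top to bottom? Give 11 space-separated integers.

After op 1 (in_shuffle): [5 0 6 1 7 2 8 3 9 4 10]
After op 2 (reverse): [10 4 9 3 8 2 7 1 6 0 5]
After op 3 (out_shuffle): [10 7 4 1 9 6 3 0 8 5 2]

Answer: 10 7 4 1 9 6 3 0 8 5 2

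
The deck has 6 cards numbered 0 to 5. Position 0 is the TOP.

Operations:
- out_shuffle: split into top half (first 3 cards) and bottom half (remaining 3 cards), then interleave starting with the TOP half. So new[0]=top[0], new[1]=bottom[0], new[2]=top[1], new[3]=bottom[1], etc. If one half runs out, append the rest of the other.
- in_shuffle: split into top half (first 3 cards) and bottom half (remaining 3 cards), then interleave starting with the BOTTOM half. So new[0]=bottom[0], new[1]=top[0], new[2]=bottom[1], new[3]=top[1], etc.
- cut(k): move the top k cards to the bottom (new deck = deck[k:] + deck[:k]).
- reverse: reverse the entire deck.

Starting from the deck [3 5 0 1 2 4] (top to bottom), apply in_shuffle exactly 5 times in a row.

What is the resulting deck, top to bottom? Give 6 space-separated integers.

Answer: 5 1 4 3 0 2

Derivation:
After op 1 (in_shuffle): [1 3 2 5 4 0]
After op 2 (in_shuffle): [5 1 4 3 0 2]
After op 3 (in_shuffle): [3 5 0 1 2 4]
After op 4 (in_shuffle): [1 3 2 5 4 0]
After op 5 (in_shuffle): [5 1 4 3 0 2]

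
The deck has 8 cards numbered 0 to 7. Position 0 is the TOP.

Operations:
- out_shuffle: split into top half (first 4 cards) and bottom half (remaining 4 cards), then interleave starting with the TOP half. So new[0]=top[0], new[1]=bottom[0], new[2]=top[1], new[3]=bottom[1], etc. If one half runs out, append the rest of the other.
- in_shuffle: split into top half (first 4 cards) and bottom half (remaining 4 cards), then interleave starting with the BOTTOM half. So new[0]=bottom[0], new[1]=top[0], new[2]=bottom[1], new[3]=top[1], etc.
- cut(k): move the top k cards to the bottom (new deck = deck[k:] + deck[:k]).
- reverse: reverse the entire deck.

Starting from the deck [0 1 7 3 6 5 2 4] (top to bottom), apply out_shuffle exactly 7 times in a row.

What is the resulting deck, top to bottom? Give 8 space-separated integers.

Answer: 0 6 1 5 7 2 3 4

Derivation:
After op 1 (out_shuffle): [0 6 1 5 7 2 3 4]
After op 2 (out_shuffle): [0 7 6 2 1 3 5 4]
After op 3 (out_shuffle): [0 1 7 3 6 5 2 4]
After op 4 (out_shuffle): [0 6 1 5 7 2 3 4]
After op 5 (out_shuffle): [0 7 6 2 1 3 5 4]
After op 6 (out_shuffle): [0 1 7 3 6 5 2 4]
After op 7 (out_shuffle): [0 6 1 5 7 2 3 4]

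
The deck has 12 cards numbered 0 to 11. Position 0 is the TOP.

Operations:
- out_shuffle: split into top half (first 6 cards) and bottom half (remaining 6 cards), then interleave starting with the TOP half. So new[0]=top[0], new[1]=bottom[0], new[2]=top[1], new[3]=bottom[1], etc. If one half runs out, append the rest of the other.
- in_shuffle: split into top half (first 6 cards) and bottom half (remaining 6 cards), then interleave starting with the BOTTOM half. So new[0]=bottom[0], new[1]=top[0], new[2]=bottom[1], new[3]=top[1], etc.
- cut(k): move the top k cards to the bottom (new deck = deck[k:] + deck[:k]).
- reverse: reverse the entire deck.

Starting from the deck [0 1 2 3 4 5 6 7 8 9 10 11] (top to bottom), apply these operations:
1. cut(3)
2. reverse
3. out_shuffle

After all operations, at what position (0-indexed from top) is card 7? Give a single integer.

After op 1 (cut(3)): [3 4 5 6 7 8 9 10 11 0 1 2]
After op 2 (reverse): [2 1 0 11 10 9 8 7 6 5 4 3]
After op 3 (out_shuffle): [2 8 1 7 0 6 11 5 10 4 9 3]
Card 7 is at position 3.

Answer: 3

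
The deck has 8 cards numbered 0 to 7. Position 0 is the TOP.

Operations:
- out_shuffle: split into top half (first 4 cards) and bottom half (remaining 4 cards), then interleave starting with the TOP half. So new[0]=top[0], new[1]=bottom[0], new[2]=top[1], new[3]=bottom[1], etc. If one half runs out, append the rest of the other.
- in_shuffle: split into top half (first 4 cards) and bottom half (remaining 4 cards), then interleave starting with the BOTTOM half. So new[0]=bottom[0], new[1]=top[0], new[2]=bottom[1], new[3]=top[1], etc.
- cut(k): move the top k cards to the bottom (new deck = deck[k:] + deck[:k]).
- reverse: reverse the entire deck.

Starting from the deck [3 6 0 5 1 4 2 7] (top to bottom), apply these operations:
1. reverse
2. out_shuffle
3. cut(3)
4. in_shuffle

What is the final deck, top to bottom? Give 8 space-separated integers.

After op 1 (reverse): [7 2 4 1 5 0 6 3]
After op 2 (out_shuffle): [7 5 2 0 4 6 1 3]
After op 3 (cut(3)): [0 4 6 1 3 7 5 2]
After op 4 (in_shuffle): [3 0 7 4 5 6 2 1]

Answer: 3 0 7 4 5 6 2 1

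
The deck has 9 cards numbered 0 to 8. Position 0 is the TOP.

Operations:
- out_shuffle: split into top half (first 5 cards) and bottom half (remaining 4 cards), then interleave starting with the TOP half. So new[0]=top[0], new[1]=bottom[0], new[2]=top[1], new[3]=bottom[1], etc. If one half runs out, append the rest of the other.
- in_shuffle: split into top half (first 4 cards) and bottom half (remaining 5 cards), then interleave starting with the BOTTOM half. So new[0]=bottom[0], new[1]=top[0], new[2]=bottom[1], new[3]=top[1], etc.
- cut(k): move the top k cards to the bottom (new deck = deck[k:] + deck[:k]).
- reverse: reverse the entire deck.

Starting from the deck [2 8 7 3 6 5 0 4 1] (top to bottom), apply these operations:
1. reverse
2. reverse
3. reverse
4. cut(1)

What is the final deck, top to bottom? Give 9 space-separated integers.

After op 1 (reverse): [1 4 0 5 6 3 7 8 2]
After op 2 (reverse): [2 8 7 3 6 5 0 4 1]
After op 3 (reverse): [1 4 0 5 6 3 7 8 2]
After op 4 (cut(1)): [4 0 5 6 3 7 8 2 1]

Answer: 4 0 5 6 3 7 8 2 1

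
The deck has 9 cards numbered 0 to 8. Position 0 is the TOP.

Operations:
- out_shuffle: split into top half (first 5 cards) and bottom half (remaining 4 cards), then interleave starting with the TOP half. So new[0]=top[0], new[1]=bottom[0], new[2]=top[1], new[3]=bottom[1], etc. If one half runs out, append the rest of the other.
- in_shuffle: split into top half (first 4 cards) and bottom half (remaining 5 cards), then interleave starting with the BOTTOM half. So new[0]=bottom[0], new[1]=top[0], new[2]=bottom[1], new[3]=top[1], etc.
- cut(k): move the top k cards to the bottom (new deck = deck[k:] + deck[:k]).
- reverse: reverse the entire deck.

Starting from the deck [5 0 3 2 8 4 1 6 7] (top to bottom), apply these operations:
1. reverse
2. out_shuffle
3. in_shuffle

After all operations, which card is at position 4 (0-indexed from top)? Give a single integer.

Answer: 4

Derivation:
After op 1 (reverse): [7 6 1 4 8 2 3 0 5]
After op 2 (out_shuffle): [7 2 6 3 1 0 4 5 8]
After op 3 (in_shuffle): [1 7 0 2 4 6 5 3 8]
Position 4: card 4.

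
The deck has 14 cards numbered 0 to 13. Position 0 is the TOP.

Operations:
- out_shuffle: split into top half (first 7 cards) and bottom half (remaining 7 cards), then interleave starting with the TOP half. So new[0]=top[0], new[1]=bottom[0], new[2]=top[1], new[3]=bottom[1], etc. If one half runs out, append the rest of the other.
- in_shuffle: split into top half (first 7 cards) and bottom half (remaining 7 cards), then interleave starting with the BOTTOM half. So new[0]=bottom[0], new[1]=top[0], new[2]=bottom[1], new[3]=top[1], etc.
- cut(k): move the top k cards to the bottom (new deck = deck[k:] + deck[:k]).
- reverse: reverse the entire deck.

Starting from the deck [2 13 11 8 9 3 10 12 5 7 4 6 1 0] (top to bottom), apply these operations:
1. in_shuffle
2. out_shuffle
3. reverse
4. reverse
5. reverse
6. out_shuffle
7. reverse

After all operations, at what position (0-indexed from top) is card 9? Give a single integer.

Answer: 10

Derivation:
After op 1 (in_shuffle): [12 2 5 13 7 11 4 8 6 9 1 3 0 10]
After op 2 (out_shuffle): [12 8 2 6 5 9 13 1 7 3 11 0 4 10]
After op 3 (reverse): [10 4 0 11 3 7 1 13 9 5 6 2 8 12]
After op 4 (reverse): [12 8 2 6 5 9 13 1 7 3 11 0 4 10]
After op 5 (reverse): [10 4 0 11 3 7 1 13 9 5 6 2 8 12]
After op 6 (out_shuffle): [10 13 4 9 0 5 11 6 3 2 7 8 1 12]
After op 7 (reverse): [12 1 8 7 2 3 6 11 5 0 9 4 13 10]
Card 9 is at position 10.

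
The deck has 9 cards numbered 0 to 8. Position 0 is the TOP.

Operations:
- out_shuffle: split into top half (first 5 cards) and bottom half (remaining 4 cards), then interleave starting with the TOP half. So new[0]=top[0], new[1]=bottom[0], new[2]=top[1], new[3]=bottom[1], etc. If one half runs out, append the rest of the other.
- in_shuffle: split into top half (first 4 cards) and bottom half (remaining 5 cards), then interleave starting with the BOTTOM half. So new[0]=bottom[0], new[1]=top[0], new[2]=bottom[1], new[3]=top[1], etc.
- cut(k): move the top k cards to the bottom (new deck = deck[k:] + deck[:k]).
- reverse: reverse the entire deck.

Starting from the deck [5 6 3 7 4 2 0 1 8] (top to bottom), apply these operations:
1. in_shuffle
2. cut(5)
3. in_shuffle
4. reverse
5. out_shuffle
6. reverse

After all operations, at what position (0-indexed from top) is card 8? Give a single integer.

Answer: 6

Derivation:
After op 1 (in_shuffle): [4 5 2 6 0 3 1 7 8]
After op 2 (cut(5)): [3 1 7 8 4 5 2 6 0]
After op 3 (in_shuffle): [4 3 5 1 2 7 6 8 0]
After op 4 (reverse): [0 8 6 7 2 1 5 3 4]
After op 5 (out_shuffle): [0 1 8 5 6 3 7 4 2]
After op 6 (reverse): [2 4 7 3 6 5 8 1 0]
Card 8 is at position 6.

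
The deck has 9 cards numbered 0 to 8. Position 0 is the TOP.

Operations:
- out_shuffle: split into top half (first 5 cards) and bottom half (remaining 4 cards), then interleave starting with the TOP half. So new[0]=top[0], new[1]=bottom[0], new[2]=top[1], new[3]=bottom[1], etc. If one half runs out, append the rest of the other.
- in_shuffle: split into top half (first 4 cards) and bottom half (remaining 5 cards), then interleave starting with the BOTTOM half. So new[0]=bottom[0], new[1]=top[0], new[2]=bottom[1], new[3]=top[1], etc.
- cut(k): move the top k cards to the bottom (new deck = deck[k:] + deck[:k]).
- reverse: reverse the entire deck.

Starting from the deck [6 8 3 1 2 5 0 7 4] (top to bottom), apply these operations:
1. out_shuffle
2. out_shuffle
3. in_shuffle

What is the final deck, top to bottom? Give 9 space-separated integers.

After op 1 (out_shuffle): [6 5 8 0 3 7 1 4 2]
After op 2 (out_shuffle): [6 7 5 1 8 4 0 2 3]
After op 3 (in_shuffle): [8 6 4 7 0 5 2 1 3]

Answer: 8 6 4 7 0 5 2 1 3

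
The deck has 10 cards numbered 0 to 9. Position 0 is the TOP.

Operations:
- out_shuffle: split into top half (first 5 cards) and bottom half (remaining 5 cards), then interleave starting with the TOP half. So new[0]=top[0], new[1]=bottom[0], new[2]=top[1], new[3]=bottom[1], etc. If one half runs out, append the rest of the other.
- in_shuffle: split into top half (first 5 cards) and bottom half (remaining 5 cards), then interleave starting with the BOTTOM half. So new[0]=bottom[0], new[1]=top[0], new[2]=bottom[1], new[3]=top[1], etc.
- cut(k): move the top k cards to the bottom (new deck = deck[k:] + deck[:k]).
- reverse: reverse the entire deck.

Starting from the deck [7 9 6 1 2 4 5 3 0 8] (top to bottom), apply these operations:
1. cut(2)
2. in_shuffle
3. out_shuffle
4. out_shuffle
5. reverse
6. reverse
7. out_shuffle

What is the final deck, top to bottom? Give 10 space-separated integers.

After op 1 (cut(2)): [6 1 2 4 5 3 0 8 7 9]
After op 2 (in_shuffle): [3 6 0 1 8 2 7 4 9 5]
After op 3 (out_shuffle): [3 2 6 7 0 4 1 9 8 5]
After op 4 (out_shuffle): [3 4 2 1 6 9 7 8 0 5]
After op 5 (reverse): [5 0 8 7 9 6 1 2 4 3]
After op 6 (reverse): [3 4 2 1 6 9 7 8 0 5]
After op 7 (out_shuffle): [3 9 4 7 2 8 1 0 6 5]

Answer: 3 9 4 7 2 8 1 0 6 5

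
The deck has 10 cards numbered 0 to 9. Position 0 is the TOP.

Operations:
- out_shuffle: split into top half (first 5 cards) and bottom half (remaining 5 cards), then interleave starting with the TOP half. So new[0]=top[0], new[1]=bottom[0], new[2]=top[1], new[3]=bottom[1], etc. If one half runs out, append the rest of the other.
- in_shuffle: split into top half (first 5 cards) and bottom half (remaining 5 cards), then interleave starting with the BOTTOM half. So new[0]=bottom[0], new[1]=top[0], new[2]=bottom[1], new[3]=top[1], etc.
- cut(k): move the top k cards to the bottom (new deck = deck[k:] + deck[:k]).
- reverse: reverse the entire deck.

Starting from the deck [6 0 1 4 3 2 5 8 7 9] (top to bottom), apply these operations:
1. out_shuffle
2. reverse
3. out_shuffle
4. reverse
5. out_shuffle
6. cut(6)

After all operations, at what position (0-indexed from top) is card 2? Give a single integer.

After op 1 (out_shuffle): [6 2 0 5 1 8 4 7 3 9]
After op 2 (reverse): [9 3 7 4 8 1 5 0 2 6]
After op 3 (out_shuffle): [9 1 3 5 7 0 4 2 8 6]
After op 4 (reverse): [6 8 2 4 0 7 5 3 1 9]
After op 5 (out_shuffle): [6 7 8 5 2 3 4 1 0 9]
After op 6 (cut(6)): [4 1 0 9 6 7 8 5 2 3]
Card 2 is at position 8.

Answer: 8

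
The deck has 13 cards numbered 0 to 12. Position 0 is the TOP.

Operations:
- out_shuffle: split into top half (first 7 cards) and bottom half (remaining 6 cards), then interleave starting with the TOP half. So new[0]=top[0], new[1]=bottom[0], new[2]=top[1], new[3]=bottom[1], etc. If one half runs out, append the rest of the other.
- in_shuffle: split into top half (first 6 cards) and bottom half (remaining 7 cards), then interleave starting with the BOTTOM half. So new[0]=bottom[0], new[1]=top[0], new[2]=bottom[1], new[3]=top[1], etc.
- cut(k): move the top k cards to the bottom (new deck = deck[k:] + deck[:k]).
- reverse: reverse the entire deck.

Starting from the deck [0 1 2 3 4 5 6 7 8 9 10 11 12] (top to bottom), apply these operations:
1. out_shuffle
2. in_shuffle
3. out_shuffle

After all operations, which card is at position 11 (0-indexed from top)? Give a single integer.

Answer: 6

Derivation:
After op 1 (out_shuffle): [0 7 1 8 2 9 3 10 4 11 5 12 6]
After op 2 (in_shuffle): [3 0 10 7 4 1 11 8 5 2 12 9 6]
After op 3 (out_shuffle): [3 8 0 5 10 2 7 12 4 9 1 6 11]
Position 11: card 6.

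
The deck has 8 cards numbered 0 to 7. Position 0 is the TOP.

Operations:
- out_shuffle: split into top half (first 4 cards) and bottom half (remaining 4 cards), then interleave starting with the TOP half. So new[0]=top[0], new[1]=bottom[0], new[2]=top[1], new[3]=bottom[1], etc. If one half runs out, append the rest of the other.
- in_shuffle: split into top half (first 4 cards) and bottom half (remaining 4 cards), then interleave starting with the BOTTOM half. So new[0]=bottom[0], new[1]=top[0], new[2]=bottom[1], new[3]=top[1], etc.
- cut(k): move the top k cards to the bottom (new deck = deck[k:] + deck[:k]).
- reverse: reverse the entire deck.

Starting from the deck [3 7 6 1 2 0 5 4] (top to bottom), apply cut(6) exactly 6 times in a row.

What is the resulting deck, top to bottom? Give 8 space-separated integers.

After op 1 (cut(6)): [5 4 3 7 6 1 2 0]
After op 2 (cut(6)): [2 0 5 4 3 7 6 1]
After op 3 (cut(6)): [6 1 2 0 5 4 3 7]
After op 4 (cut(6)): [3 7 6 1 2 0 5 4]
After op 5 (cut(6)): [5 4 3 7 6 1 2 0]
After op 6 (cut(6)): [2 0 5 4 3 7 6 1]

Answer: 2 0 5 4 3 7 6 1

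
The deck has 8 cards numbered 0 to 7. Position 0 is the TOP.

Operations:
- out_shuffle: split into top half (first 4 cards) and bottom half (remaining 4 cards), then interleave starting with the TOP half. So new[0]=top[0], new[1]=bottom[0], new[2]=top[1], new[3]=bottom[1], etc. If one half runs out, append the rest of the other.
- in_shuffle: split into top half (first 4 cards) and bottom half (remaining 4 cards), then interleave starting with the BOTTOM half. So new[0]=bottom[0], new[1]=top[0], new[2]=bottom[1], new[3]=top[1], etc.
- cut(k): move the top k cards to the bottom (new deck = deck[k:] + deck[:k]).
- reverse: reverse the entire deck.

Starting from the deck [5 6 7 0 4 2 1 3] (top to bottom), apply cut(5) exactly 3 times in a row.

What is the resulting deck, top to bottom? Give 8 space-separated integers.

After op 1 (cut(5)): [2 1 3 5 6 7 0 4]
After op 2 (cut(5)): [7 0 4 2 1 3 5 6]
After op 3 (cut(5)): [3 5 6 7 0 4 2 1]

Answer: 3 5 6 7 0 4 2 1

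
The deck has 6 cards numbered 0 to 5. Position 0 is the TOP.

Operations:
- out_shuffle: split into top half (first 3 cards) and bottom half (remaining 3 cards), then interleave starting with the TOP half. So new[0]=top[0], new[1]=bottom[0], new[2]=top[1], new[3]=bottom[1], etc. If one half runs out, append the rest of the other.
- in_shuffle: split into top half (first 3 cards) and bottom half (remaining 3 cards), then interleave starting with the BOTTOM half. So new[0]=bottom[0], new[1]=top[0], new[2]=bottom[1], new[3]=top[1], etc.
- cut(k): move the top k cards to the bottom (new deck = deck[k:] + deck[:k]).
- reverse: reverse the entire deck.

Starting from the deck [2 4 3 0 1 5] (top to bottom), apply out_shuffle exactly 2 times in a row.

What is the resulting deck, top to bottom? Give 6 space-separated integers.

Answer: 2 1 0 3 4 5

Derivation:
After op 1 (out_shuffle): [2 0 4 1 3 5]
After op 2 (out_shuffle): [2 1 0 3 4 5]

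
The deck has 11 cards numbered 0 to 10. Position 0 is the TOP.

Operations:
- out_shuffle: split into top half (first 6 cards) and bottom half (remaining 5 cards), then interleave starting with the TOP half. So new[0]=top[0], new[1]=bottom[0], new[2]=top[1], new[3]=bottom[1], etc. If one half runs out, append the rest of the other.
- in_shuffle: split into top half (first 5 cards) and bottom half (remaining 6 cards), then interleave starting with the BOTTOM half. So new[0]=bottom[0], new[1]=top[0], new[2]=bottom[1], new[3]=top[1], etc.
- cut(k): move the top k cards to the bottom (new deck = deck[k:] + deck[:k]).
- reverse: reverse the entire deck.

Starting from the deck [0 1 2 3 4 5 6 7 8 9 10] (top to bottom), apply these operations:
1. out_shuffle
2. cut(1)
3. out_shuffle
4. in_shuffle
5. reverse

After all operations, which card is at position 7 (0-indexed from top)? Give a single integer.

After op 1 (out_shuffle): [0 6 1 7 2 8 3 9 4 10 5]
After op 2 (cut(1)): [6 1 7 2 8 3 9 4 10 5 0]
After op 3 (out_shuffle): [6 9 1 4 7 10 2 5 8 0 3]
After op 4 (in_shuffle): [10 6 2 9 5 1 8 4 0 7 3]
After op 5 (reverse): [3 7 0 4 8 1 5 9 2 6 10]
Position 7: card 9.

Answer: 9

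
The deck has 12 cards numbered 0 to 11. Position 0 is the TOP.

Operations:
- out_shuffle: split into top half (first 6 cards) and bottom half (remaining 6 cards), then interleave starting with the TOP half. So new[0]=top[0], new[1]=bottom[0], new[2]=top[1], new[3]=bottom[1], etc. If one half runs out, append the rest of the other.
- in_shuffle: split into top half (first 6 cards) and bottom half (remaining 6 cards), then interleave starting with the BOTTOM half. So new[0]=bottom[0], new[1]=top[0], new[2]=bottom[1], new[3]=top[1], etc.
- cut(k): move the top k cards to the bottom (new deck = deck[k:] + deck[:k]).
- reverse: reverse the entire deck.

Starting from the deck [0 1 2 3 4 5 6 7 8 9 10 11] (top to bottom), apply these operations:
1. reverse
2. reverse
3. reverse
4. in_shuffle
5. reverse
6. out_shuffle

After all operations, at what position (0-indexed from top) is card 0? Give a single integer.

Answer: 2

Derivation:
After op 1 (reverse): [11 10 9 8 7 6 5 4 3 2 1 0]
After op 2 (reverse): [0 1 2 3 4 5 6 7 8 9 10 11]
After op 3 (reverse): [11 10 9 8 7 6 5 4 3 2 1 0]
After op 4 (in_shuffle): [5 11 4 10 3 9 2 8 1 7 0 6]
After op 5 (reverse): [6 0 7 1 8 2 9 3 10 4 11 5]
After op 6 (out_shuffle): [6 9 0 3 7 10 1 4 8 11 2 5]
Card 0 is at position 2.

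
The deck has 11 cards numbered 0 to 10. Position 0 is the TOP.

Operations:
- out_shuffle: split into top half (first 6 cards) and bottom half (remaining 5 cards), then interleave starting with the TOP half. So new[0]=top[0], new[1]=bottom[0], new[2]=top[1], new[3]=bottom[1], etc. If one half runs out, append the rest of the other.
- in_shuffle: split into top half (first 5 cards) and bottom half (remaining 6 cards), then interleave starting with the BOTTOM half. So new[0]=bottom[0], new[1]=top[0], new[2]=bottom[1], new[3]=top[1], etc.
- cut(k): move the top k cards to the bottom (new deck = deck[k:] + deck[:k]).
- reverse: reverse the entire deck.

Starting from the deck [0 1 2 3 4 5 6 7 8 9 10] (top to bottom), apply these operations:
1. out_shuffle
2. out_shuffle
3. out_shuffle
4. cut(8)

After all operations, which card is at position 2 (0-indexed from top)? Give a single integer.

After op 1 (out_shuffle): [0 6 1 7 2 8 3 9 4 10 5]
After op 2 (out_shuffle): [0 3 6 9 1 4 7 10 2 5 8]
After op 3 (out_shuffle): [0 7 3 10 6 2 9 5 1 8 4]
After op 4 (cut(8)): [1 8 4 0 7 3 10 6 2 9 5]
Position 2: card 4.

Answer: 4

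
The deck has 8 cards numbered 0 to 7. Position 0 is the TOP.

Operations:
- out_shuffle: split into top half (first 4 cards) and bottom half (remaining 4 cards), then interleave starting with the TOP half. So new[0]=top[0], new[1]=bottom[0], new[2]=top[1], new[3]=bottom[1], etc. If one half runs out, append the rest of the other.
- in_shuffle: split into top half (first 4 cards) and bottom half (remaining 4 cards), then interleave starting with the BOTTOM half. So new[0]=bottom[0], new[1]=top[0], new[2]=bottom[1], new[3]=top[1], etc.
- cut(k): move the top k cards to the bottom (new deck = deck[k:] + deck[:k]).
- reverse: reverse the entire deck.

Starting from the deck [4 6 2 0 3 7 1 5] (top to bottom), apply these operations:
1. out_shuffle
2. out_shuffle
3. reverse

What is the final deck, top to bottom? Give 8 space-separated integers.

After op 1 (out_shuffle): [4 3 6 7 2 1 0 5]
After op 2 (out_shuffle): [4 2 3 1 6 0 7 5]
After op 3 (reverse): [5 7 0 6 1 3 2 4]

Answer: 5 7 0 6 1 3 2 4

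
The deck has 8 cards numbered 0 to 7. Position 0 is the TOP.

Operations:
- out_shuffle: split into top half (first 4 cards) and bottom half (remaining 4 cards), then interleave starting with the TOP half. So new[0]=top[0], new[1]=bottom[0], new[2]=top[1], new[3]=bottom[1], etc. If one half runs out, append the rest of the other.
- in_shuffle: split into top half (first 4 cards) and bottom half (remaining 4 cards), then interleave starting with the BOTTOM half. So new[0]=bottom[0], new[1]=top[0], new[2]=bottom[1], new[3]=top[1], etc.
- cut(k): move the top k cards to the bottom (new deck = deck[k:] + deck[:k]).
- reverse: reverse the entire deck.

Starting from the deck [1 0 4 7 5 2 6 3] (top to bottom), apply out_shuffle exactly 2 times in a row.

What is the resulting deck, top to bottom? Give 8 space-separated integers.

Answer: 1 4 5 6 0 7 2 3

Derivation:
After op 1 (out_shuffle): [1 5 0 2 4 6 7 3]
After op 2 (out_shuffle): [1 4 5 6 0 7 2 3]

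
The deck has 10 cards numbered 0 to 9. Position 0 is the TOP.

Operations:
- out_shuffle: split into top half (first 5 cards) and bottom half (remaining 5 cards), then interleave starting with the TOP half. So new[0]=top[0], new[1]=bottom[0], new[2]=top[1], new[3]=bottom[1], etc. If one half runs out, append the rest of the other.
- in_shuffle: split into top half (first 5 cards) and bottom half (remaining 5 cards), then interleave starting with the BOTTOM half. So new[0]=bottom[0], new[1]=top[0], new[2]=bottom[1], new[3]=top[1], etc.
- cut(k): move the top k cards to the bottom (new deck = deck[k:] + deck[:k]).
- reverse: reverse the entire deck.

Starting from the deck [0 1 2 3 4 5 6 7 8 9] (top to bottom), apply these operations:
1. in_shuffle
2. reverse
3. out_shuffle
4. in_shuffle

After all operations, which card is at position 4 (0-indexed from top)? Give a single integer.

After op 1 (in_shuffle): [5 0 6 1 7 2 8 3 9 4]
After op 2 (reverse): [4 9 3 8 2 7 1 6 0 5]
After op 3 (out_shuffle): [4 7 9 1 3 6 8 0 2 5]
After op 4 (in_shuffle): [6 4 8 7 0 9 2 1 5 3]
Position 4: card 0.

Answer: 0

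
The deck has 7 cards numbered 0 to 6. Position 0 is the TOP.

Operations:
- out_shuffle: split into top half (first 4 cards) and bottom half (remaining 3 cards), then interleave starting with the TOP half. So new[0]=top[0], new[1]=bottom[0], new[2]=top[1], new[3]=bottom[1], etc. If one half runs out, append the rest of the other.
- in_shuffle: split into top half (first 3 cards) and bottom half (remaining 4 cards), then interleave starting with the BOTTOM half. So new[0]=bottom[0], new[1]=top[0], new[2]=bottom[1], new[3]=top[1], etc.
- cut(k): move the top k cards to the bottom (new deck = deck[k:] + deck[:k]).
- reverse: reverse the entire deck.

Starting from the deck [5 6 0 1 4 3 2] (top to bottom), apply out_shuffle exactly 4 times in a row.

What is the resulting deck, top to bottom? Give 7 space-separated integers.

Answer: 5 4 6 3 0 2 1

Derivation:
After op 1 (out_shuffle): [5 4 6 3 0 2 1]
After op 2 (out_shuffle): [5 0 4 2 6 1 3]
After op 3 (out_shuffle): [5 6 0 1 4 3 2]
After op 4 (out_shuffle): [5 4 6 3 0 2 1]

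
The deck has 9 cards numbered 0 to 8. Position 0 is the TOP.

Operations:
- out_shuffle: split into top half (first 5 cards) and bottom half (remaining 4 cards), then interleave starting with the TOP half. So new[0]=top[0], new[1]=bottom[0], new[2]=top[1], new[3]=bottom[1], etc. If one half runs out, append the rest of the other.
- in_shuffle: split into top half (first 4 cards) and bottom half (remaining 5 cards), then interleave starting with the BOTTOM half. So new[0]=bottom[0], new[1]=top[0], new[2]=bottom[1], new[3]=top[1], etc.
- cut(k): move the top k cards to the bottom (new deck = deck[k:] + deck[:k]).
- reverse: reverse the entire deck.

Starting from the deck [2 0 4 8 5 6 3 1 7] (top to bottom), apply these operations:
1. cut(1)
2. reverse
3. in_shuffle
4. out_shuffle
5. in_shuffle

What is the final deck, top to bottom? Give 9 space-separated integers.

Answer: 5 6 3 1 7 2 0 4 8

Derivation:
After op 1 (cut(1)): [0 4 8 5 6 3 1 7 2]
After op 2 (reverse): [2 7 1 3 6 5 8 4 0]
After op 3 (in_shuffle): [6 2 5 7 8 1 4 3 0]
After op 4 (out_shuffle): [6 1 2 4 5 3 7 0 8]
After op 5 (in_shuffle): [5 6 3 1 7 2 0 4 8]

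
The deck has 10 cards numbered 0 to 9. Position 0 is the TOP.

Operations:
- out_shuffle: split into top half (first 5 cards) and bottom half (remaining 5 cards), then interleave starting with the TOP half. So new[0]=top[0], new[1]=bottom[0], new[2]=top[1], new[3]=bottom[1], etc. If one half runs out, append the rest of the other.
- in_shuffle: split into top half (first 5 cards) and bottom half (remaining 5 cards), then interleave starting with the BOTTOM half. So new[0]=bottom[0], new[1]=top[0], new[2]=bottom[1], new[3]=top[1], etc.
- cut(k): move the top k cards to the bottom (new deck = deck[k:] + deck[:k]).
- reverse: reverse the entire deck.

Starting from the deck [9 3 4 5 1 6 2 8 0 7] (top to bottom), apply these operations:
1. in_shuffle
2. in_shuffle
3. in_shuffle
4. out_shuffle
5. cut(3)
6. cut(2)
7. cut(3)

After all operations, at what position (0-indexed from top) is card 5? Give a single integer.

After op 1 (in_shuffle): [6 9 2 3 8 4 0 5 7 1]
After op 2 (in_shuffle): [4 6 0 9 5 2 7 3 1 8]
After op 3 (in_shuffle): [2 4 7 6 3 0 1 9 8 5]
After op 4 (out_shuffle): [2 0 4 1 7 9 6 8 3 5]
After op 5 (cut(3)): [1 7 9 6 8 3 5 2 0 4]
After op 6 (cut(2)): [9 6 8 3 5 2 0 4 1 7]
After op 7 (cut(3)): [3 5 2 0 4 1 7 9 6 8]
Card 5 is at position 1.

Answer: 1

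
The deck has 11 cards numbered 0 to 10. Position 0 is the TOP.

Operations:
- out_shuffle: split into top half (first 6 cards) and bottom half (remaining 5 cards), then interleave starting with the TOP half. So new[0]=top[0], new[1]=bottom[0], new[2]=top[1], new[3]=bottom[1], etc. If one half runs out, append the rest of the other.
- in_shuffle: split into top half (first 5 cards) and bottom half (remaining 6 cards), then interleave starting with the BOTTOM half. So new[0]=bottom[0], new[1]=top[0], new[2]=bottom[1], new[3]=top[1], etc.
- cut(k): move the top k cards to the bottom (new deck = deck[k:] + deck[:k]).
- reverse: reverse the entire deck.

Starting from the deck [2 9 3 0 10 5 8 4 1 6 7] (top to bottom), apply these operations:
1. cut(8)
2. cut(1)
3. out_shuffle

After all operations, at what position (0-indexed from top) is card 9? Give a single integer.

Answer: 6

Derivation:
After op 1 (cut(8)): [1 6 7 2 9 3 0 10 5 8 4]
After op 2 (cut(1)): [6 7 2 9 3 0 10 5 8 4 1]
After op 3 (out_shuffle): [6 10 7 5 2 8 9 4 3 1 0]
Card 9 is at position 6.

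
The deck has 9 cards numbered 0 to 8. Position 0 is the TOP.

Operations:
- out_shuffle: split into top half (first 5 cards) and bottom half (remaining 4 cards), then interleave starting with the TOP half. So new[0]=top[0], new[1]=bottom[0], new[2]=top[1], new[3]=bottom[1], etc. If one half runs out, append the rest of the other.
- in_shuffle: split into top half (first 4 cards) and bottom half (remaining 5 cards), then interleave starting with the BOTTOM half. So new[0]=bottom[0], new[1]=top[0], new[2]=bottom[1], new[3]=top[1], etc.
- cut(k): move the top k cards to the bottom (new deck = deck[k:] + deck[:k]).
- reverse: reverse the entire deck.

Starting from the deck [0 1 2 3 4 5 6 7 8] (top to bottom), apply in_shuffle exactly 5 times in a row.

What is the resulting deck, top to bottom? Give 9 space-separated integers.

After op 1 (in_shuffle): [4 0 5 1 6 2 7 3 8]
After op 2 (in_shuffle): [6 4 2 0 7 5 3 1 8]
After op 3 (in_shuffle): [7 6 5 4 3 2 1 0 8]
After op 4 (in_shuffle): [3 7 2 6 1 5 0 4 8]
After op 5 (in_shuffle): [1 3 5 7 0 2 4 6 8]

Answer: 1 3 5 7 0 2 4 6 8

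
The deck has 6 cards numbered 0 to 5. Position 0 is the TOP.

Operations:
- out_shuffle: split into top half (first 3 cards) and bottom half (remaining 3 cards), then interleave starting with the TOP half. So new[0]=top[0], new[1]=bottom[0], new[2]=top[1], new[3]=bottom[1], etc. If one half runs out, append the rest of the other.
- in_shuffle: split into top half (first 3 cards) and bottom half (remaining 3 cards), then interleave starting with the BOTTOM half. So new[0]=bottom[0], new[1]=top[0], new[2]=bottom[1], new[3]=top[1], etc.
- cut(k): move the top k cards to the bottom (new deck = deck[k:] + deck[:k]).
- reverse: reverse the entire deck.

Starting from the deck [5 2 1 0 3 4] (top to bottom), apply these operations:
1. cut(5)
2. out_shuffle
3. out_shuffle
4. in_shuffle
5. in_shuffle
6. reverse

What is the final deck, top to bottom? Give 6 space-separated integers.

Answer: 5 1 4 3 2 0

Derivation:
After op 1 (cut(5)): [4 5 2 1 0 3]
After op 2 (out_shuffle): [4 1 5 0 2 3]
After op 3 (out_shuffle): [4 0 1 2 5 3]
After op 4 (in_shuffle): [2 4 5 0 3 1]
After op 5 (in_shuffle): [0 2 3 4 1 5]
After op 6 (reverse): [5 1 4 3 2 0]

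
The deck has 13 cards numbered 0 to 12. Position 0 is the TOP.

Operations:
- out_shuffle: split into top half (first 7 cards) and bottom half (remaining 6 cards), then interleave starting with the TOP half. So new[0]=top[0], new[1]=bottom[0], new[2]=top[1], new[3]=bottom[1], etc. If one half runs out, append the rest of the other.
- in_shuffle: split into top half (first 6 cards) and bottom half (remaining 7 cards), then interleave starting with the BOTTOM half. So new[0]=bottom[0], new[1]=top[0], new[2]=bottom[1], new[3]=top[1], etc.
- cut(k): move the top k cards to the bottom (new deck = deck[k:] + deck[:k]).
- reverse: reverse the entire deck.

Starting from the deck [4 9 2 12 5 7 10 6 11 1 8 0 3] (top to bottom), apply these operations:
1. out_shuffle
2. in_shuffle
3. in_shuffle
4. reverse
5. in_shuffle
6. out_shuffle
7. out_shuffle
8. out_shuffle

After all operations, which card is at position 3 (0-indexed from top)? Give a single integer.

Answer: 8

Derivation:
After op 1 (out_shuffle): [4 6 9 11 2 1 12 8 5 0 7 3 10]
After op 2 (in_shuffle): [12 4 8 6 5 9 0 11 7 2 3 1 10]
After op 3 (in_shuffle): [0 12 11 4 7 8 2 6 3 5 1 9 10]
After op 4 (reverse): [10 9 1 5 3 6 2 8 7 4 11 12 0]
After op 5 (in_shuffle): [2 10 8 9 7 1 4 5 11 3 12 6 0]
After op 6 (out_shuffle): [2 5 10 11 8 3 9 12 7 6 1 0 4]
After op 7 (out_shuffle): [2 12 5 7 10 6 11 1 8 0 3 4 9]
After op 8 (out_shuffle): [2 1 12 8 5 0 7 3 10 4 6 9 11]
Position 3: card 8.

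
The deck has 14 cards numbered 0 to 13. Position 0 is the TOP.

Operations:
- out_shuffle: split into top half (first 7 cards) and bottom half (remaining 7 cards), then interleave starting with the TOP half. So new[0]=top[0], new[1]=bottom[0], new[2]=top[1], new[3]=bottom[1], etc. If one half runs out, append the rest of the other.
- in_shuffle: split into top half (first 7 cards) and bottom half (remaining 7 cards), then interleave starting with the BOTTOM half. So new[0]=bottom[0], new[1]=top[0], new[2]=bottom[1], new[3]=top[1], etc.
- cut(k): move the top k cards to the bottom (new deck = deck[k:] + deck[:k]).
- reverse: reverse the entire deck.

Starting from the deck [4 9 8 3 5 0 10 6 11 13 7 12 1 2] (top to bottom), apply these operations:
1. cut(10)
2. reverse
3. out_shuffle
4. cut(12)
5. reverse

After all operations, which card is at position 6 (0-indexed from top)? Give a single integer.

Answer: 4

Derivation:
After op 1 (cut(10)): [7 12 1 2 4 9 8 3 5 0 10 6 11 13]
After op 2 (reverse): [13 11 6 10 0 5 3 8 9 4 2 1 12 7]
After op 3 (out_shuffle): [13 8 11 9 6 4 10 2 0 1 5 12 3 7]
After op 4 (cut(12)): [3 7 13 8 11 9 6 4 10 2 0 1 5 12]
After op 5 (reverse): [12 5 1 0 2 10 4 6 9 11 8 13 7 3]
Position 6: card 4.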